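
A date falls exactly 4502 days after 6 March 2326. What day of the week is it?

Sunday

Mar 6, 2326 is a Saturday.
4502 mod 7 = 1, so 4502 days after a Saturday is Saturday + 1 = Sunday.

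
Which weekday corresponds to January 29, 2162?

Doomsday rule: the anchor day for the 2100s is Sunday. For year 62: 62÷12 = 5 r 2, and 2÷4 = 0, so 5+2+0 = 7.
Sunday + 7 ≡ Sunday — that's 2162's doomsday.
In January the doomsday date is Jan 3 (2162 is not a leap year).
Jan 29 is 26 days after Jan 3; 26 mod 7 = 5, so Sunday + 5 = Friday.

Friday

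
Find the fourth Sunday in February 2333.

February 26, 2333

February 1, 2333 is a Wednesday.
The first Sunday is therefore February 5 (4 days later).
The fourth Sunday is 5 + 3×7 = February 26.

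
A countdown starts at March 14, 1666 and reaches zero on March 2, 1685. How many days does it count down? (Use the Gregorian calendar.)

6928

Mar 14, 1666 → Mar 14, 1667: 365 days.
Mar 14, 1667 → Mar 14, 1668: 366 days (Feb 29, 1668 is in that span).
Mar 14, 1668 → Mar 14, 1669: 365 days.
Mar 14, 1669 → Mar 14, 1670: 365 days.
Mar 14, 1670 → Mar 14, 1671: 365 days.
Mar 14, 1671 → Mar 14, 1672: 366 days (Feb 29, 1672 is in that span).
Mar 14, 1672 → Mar 14, 1673: 365 days.
Mar 14, 1673 → Mar 14, 1674: 365 days.
Mar 14, 1674 → Mar 14, 1675: 365 days.
Mar 14, 1675 → Mar 14, 1676: 366 days (Feb 29, 1676 is in that span).
Mar 14, 1676 → Mar 14, 1677: 365 days.
Mar 14, 1677 → Mar 14, 1678: 365 days.
Mar 14, 1678 → Mar 14, 1679: 365 days.
Mar 14, 1679 → Mar 14, 1680: 366 days (Feb 29, 1680 is in that span).
Mar 14, 1680 → Mar 14, 1681: 365 days.
Mar 14, 1681 → Mar 14, 1682: 365 days.
Mar 14, 1682 → Mar 14, 1683: 365 days.
Mar 14, 1683 → Mar 14, 1684: 366 days (Feb 29, 1684 is in that span).
Mar 14, 1684 → Apr 14, 1684: 31 days (March has 31).
Apr 14, 1684 → May 14, 1684: 30 days (April has 30).
May 14, 1684 → Jun 14, 1684: 31 days (May has 31).
Jun 14, 1684 → Jul 14, 1684: 30 days (June has 30).
Jul 14, 1684 → Aug 14, 1684: 31 days (July has 31).
Aug 14, 1684 → Sep 14, 1684: 31 days (August has 31).
Sep 14, 1684 → Oct 14, 1684: 30 days (September has 30).
Oct 14, 1684 → Nov 14, 1684: 31 days (October has 31).
Nov 14, 1684 → Dec 14, 1684: 30 days (November has 30).
Dec 14, 1684 → Jan 14, 1685: 31 days (December has 31).
Jan 14, 1685 → Feb 14, 1685: 31 days (January has 31).
Feb 14, 1685 → Mar 2, 1685: 16 days.
Total: 6928 days.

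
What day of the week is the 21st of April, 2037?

Doomsday rule: the anchor day for the 2000s is Tuesday. For year 37: 37÷12 = 3 r 1, and 1÷4 = 0, so 3+1+0 = 4.
Tuesday + 4 ≡ Saturday — that's 2037's doomsday.
In April the doomsday date is Apr 4.
Apr 21 is 17 days after Apr 4; 17 mod 7 = 3, so Saturday + 3 = Tuesday.

Tuesday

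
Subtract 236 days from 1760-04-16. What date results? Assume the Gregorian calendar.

August 24, 1759

−16 → Mar 31, 1760 (end of Mar, 31 days; 220 left).
−31 → Feb 29, 1760 (end of Feb, 29 days; 189 left).
−29 → Jan 31, 1760 (end of Jan, 31 days; 160 left).
−31 → Dec 31, 1759 (end of Dec, 31 days; 129 left).
−31 → Nov 30, 1759 (end of Nov, 30 days; 98 left).
−30 → Oct 31, 1759 (end of Oct, 31 days; 68 left).
−31 → Sep 30, 1759 (end of Sep, 30 days; 37 left).
−30 → Aug 31, 1759 (end of Aug, 31 days; 7 left).
−7 → Aug 24, 1759.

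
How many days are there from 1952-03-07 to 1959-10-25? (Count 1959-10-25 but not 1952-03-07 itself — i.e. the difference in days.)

Mar 7, 1952 → Mar 7, 1953: 365 days.
Mar 7, 1953 → Mar 7, 1954: 365 days.
Mar 7, 1954 → Mar 7, 1955: 365 days.
Mar 7, 1955 → Mar 7, 1956: 366 days (Feb 29, 1956 is in that span).
Mar 7, 1956 → Mar 7, 1957: 365 days.
Mar 7, 1957 → Mar 7, 1958: 365 days.
Mar 7, 1958 → Mar 7, 1959: 365 days.
Mar 7, 1959 → Apr 7, 1959: 31 days (March has 31).
Apr 7, 1959 → May 7, 1959: 30 days (April has 30).
May 7, 1959 → Jun 7, 1959: 31 days (May has 31).
Jun 7, 1959 → Jul 7, 1959: 30 days (June has 30).
Jul 7, 1959 → Aug 7, 1959: 31 days (July has 31).
Aug 7, 1959 → Sep 7, 1959: 31 days (August has 31).
Sep 7, 1959 → Oct 7, 1959: 30 days (September has 30).
Oct 7, 1959 → Oct 25, 1959: 18 days.
Total: 2788 days.

2788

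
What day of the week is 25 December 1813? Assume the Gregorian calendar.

Doomsday rule: the anchor day for the 1800s is Friday. For year 13: 13÷12 = 1 r 1, and 1÷4 = 0, so 1+1+0 = 2.
Friday + 2 ≡ Sunday — that's 1813's doomsday.
In December the doomsday date is Dec 12.
Dec 25 is 13 days after Dec 12; 13 mod 7 = 6, so Sunday + 6 = Saturday.

Saturday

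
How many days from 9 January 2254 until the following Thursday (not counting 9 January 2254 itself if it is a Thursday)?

3

Jan 9, 2254 is a Monday.
From Monday to the next Thursday is 3 days.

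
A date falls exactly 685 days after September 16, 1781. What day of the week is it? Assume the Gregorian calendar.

Saturday

First find the weekday of Sep 16, 1781. Doomsday rule: the anchor day for the 1700s is Sunday. For year 81: 81÷12 = 6 r 9, and 9÷4 = 2, so 6+9+2 = 17.
Sunday + 17 ≡ Wednesday — that's 1781's doomsday.
In September the doomsday date is Sep 5.
Sep 16 is 11 days after Sep 5; 11 mod 7 = 4, so Wednesday + 4 = Sunday.
685 mod 7 = 6, so 685 days after a Sunday is Sunday + 6 = Saturday.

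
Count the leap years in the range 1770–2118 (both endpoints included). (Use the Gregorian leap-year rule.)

84

Multiples of 4 in [1770,2118]: 87.
Of those, multiples of 100: 4 (not leap unless ÷400).
Multiples of 400: 1.
Leap years = 87 − 4 + 1 = 84.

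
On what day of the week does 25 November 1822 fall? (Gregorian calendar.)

Monday

Doomsday rule: the anchor day for the 1800s is Friday. For year 22: 22÷12 = 1 r 10, and 10÷4 = 2, so 1+10+2 = 13.
Friday + 13 ≡ Thursday — that's 1822's doomsday.
In November the doomsday date is Nov 7.
Nov 25 is 18 days after Nov 7; 18 mod 7 = 4, so Thursday + 4 = Monday.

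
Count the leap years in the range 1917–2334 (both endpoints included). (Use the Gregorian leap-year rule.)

Multiples of 4 in [1917,2334]: 104.
Of those, multiples of 100: 4 (not leap unless ÷400).
Multiples of 400: 1.
Leap years = 104 − 4 + 1 = 101.

101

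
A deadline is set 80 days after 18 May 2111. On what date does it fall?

May has 31 days: +14 → Jun 1, 2111 (66 left).
Jun has 30 days: +30 → Jul 1, 2111 (36 left).
Jul has 31 days: +31 → Aug 1, 2111 (5 left).
+5 → Aug 6, 2111.

August 6, 2111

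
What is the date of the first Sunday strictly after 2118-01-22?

January 23, 2118

Jan 22, 2118 is a Saturday.
From Saturday to the next Sunday is 1 day.
Jan 22, 2118 + 1 = Jan 23, 2118.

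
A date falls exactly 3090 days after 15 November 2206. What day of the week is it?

Tuesday

First find the weekday of Nov 15, 2206. Doomsday rule: the anchor day for the 2200s is Friday. For year 06: 6÷12 = 0 r 6, and 6÷4 = 1, so 0+6+1 = 7.
Friday + 7 ≡ Friday — that's 2206's doomsday.
In November the doomsday date is Nov 7.
Nov 15 is 8 days after Nov 7; 8 mod 7 = 1, so Friday + 1 = Saturday.
3090 mod 7 = 3, so 3090 days after a Saturday is Saturday + 3 = Tuesday.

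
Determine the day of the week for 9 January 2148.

Tuesday

Doomsday rule: the anchor day for the 2100s is Sunday. For year 48: 48÷12 = 4 r 0, and 0÷4 = 0, so 4+0+0 = 4.
Sunday + 4 ≡ Thursday — that's 2148's doomsday.
In January the doomsday date is Jan 4 (2148 is a leap year (divisible by 4)).
Jan 9 is 5 days after Jan 4; 5 mod 7 = 5, so Thursday + 5 = Tuesday.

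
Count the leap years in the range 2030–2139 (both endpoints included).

Multiples of 4 in [2030,2139]: 27.
Of those, multiples of 100: 1 (not leap unless ÷400).
Multiples of 400: 0.
Leap years = 27 − 1 + 0 = 26.

26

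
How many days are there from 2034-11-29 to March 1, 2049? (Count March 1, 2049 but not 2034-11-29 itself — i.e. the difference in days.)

Nov 29, 2034 → Nov 29, 2035: 365 days.
Nov 29, 2035 → Nov 29, 2036: 366 days (Feb 29, 2036 is in that span).
Nov 29, 2036 → Nov 29, 2037: 365 days.
Nov 29, 2037 → Nov 29, 2038: 365 days.
Nov 29, 2038 → Nov 29, 2039: 365 days.
Nov 29, 2039 → Nov 29, 2040: 366 days (Feb 29, 2040 is in that span).
Nov 29, 2040 → Nov 29, 2041: 365 days.
Nov 29, 2041 → Nov 29, 2042: 365 days.
Nov 29, 2042 → Nov 29, 2043: 365 days.
Nov 29, 2043 → Nov 29, 2044: 366 days (Feb 29, 2044 is in that span).
Nov 29, 2044 → Nov 29, 2045: 365 days.
Nov 29, 2045 → Nov 29, 2046: 365 days.
Nov 29, 2046 → Nov 29, 2047: 365 days.
Nov 29, 2047 → Nov 29, 2048: 366 days (Feb 29, 2048 is in that span).
Nov 29, 2048 → Dec 29, 2048: 30 days (November has 30).
Dec 29, 2048 → Jan 29, 2049: 31 days (December has 31).
Jan 29, 2049 → Feb 28, 2049: 30 days (January has 31).
Feb 28, 2049 → Mar 1, 2049: 1 days.
Total: 5206 days.

5206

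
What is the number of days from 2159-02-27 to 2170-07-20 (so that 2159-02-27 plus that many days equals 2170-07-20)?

Feb 27, 2159 → Feb 27, 2160: 365 days.
Feb 27, 2160 → Feb 27, 2161: 366 days (Feb 29, 2160 is in that span).
Feb 27, 2161 → Feb 27, 2162: 365 days.
Feb 27, 2162 → Feb 27, 2163: 365 days.
Feb 27, 2163 → Feb 27, 2164: 365 days.
Feb 27, 2164 → Feb 27, 2165: 366 days (Feb 29, 2164 is in that span).
Feb 27, 2165 → Feb 27, 2166: 365 days.
Feb 27, 2166 → Feb 27, 2167: 365 days.
Feb 27, 2167 → Feb 27, 2168: 365 days.
Feb 27, 2168 → Feb 27, 2169: 366 days (Feb 29, 2168 is in that span).
Feb 27, 2169 → Feb 27, 2170: 365 days.
Feb 27, 2170 → Mar 27, 2170: 28 days (February has 28).
Mar 27, 2170 → Apr 27, 2170: 31 days (March has 31).
Apr 27, 2170 → May 27, 2170: 30 days (April has 30).
May 27, 2170 → Jun 27, 2170: 31 days (May has 31).
Jun 27, 2170 → Jul 20, 2170: 23 days.
Total: 4161 days.

4161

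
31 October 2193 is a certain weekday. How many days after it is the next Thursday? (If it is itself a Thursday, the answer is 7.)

7

Oct 31, 2193 is a Thursday.
From Thursday to the next Thursday is 7 days.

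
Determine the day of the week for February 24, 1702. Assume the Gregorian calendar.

Friday

Doomsday rule: the anchor day for the 1700s is Sunday. For year 02: 2÷12 = 0 r 2, and 2÷4 = 0, so 0+2+0 = 2.
Sunday + 2 ≡ Tuesday — that's 1702's doomsday.
In February the doomsday date is Feb 28 (1702 is not a leap year).
Feb 24 is 4 days before Feb 28; 4 mod 7 = 4, so Tuesday − 4 = Friday.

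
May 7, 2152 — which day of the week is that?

Sunday

Doomsday rule: the anchor day for the 2100s is Sunday. For year 52: 52÷12 = 4 r 4, and 4÷4 = 1, so 4+4+1 = 9.
Sunday + 9 ≡ Tuesday — that's 2152's doomsday.
In May the doomsday date is May 9.
May 7 is 2 days before May 9; 2 mod 7 = 2, so Tuesday − 2 = Sunday.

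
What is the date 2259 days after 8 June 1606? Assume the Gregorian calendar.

+365 (one year) → Jun 8, 1607 (1894 left).
+366 (one year; includes Feb 29, 1608) → Jun 8, 1608 (1528 left).
+365 (one year) → Jun 8, 1609 (1163 left).
+365 (one year) → Jun 8, 1610 (798 left).
+365 (one year) → Jun 8, 1611 (433 left).
+366 (one year; includes Feb 29, 1612) → Jun 8, 1612 (67 left).
Jun has 30 days: +23 → Jul 1, 1612 (44 left).
Jul has 31 days: +31 → Aug 1, 1612 (13 left).
+13 → Aug 14, 1612.

August 14, 1612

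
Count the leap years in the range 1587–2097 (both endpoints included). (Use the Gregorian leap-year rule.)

Multiples of 4 in [1587,2097]: 128.
Of those, multiples of 100: 5 (not leap unless ÷400).
Multiples of 400: 2.
Leap years = 128 − 5 + 2 = 125.

125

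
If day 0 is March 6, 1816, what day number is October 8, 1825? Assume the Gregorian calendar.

3503

Mar 6, 1816 → Mar 6, 1817: 365 days.
Mar 6, 1817 → Mar 6, 1818: 365 days.
Mar 6, 1818 → Mar 6, 1819: 365 days.
Mar 6, 1819 → Mar 6, 1820: 366 days (Feb 29, 1820 is in that span).
Mar 6, 1820 → Mar 6, 1821: 365 days.
Mar 6, 1821 → Mar 6, 1822: 365 days.
Mar 6, 1822 → Mar 6, 1823: 365 days.
Mar 6, 1823 → Mar 6, 1824: 366 days (Feb 29, 1824 is in that span).
Mar 6, 1824 → Mar 6, 1825: 365 days.
Mar 6, 1825 → Apr 6, 1825: 31 days (March has 31).
Apr 6, 1825 → May 6, 1825: 30 days (April has 30).
May 6, 1825 → Jun 6, 1825: 31 days (May has 31).
Jun 6, 1825 → Jul 6, 1825: 30 days (June has 30).
Jul 6, 1825 → Aug 6, 1825: 31 days (July has 31).
Aug 6, 1825 → Sep 6, 1825: 31 days (August has 31).
Sep 6, 1825 → Oct 6, 1825: 30 days (September has 30).
Oct 6, 1825 → Oct 8, 1825: 2 days.
Total: 3503 days.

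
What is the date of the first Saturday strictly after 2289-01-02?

January 5, 2289

Jan 2, 2289 is a Wednesday.
From Wednesday to the next Saturday is 3 days.
Jan 2, 2289 + 3 = Jan 5, 2289.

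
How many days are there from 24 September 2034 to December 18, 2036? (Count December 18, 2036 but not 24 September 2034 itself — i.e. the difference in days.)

Sep 24, 2034 → Sep 24, 2035: 365 days.
Sep 24, 2035 → Sep 24, 2036: 366 days (Feb 29, 2036 is in that span).
Sep 24, 2036 → Oct 24, 2036: 30 days (September has 30).
Oct 24, 2036 → Nov 24, 2036: 31 days (October has 31).
Nov 24, 2036 → Dec 18, 2036: 24 days.
Total: 816 days.

816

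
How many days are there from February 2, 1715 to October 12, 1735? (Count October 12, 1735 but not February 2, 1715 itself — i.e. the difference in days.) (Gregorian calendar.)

Feb 2, 1715 → Feb 2, 1716: 365 days.
Feb 2, 1716 → Feb 2, 1717: 366 days (Feb 29, 1716 is in that span).
Feb 2, 1717 → Feb 2, 1718: 365 days.
Feb 2, 1718 → Feb 2, 1719: 365 days.
Feb 2, 1719 → Feb 2, 1720: 365 days.
Feb 2, 1720 → Feb 2, 1721: 366 days (Feb 29, 1720 is in that span).
Feb 2, 1721 → Feb 2, 1722: 365 days.
Feb 2, 1722 → Feb 2, 1723: 365 days.
Feb 2, 1723 → Feb 2, 1724: 365 days.
Feb 2, 1724 → Feb 2, 1725: 366 days (Feb 29, 1724 is in that span).
Feb 2, 1725 → Feb 2, 1726: 365 days.
Feb 2, 1726 → Feb 2, 1727: 365 days.
Feb 2, 1727 → Feb 2, 1728: 365 days.
Feb 2, 1728 → Feb 2, 1729: 366 days (Feb 29, 1728 is in that span).
Feb 2, 1729 → Feb 2, 1730: 365 days.
Feb 2, 1730 → Feb 2, 1731: 365 days.
Feb 2, 1731 → Feb 2, 1732: 365 days.
Feb 2, 1732 → Feb 2, 1733: 366 days (Feb 29, 1732 is in that span).
Feb 2, 1733 → Feb 2, 1734: 365 days.
Feb 2, 1734 → Feb 2, 1735: 365 days.
Feb 2, 1735 → Mar 2, 1735: 28 days (February has 28).
Mar 2, 1735 → Apr 2, 1735: 31 days (March has 31).
Apr 2, 1735 → May 2, 1735: 30 days (April has 30).
May 2, 1735 → Jun 2, 1735: 31 days (May has 31).
Jun 2, 1735 → Jul 2, 1735: 30 days (June has 30).
Jul 2, 1735 → Aug 2, 1735: 31 days (July has 31).
Aug 2, 1735 → Sep 2, 1735: 31 days (August has 31).
Sep 2, 1735 → Oct 2, 1735: 30 days (September has 30).
Oct 2, 1735 → Oct 12, 1735: 10 days.
Total: 7557 days.

7557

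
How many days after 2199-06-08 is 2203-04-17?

Jun 8, 2199 → Jun 8, 2200: 365 days.
Jun 8, 2200 → Jun 8, 2201: 365 days.
Jun 8, 2201 → Jun 8, 2202: 365 days.
Jun 8, 2202 → Jul 8, 2202: 30 days (June has 30).
Jul 8, 2202 → Aug 8, 2202: 31 days (July has 31).
Aug 8, 2202 → Sep 8, 2202: 31 days (August has 31).
Sep 8, 2202 → Oct 8, 2202: 30 days (September has 30).
Oct 8, 2202 → Nov 8, 2202: 31 days (October has 31).
Nov 8, 2202 → Dec 8, 2202: 30 days (November has 30).
Dec 8, 2202 → Jan 8, 2203: 31 days (December has 31).
Jan 8, 2203 → Feb 8, 2203: 31 days (January has 31).
Feb 8, 2203 → Mar 8, 2203: 28 days (February has 28).
Mar 8, 2203 → Apr 8, 2203: 31 days (March has 31).
Apr 8, 2203 → Apr 17, 2203: 9 days.
Total: 1408 days.

1408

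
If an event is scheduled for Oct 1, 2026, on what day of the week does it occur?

Thursday

January 1, 2026 is a Thursday.
Jan 1, 2026 → Feb 1, 2026: 31 days (January has 31).
Feb 1, 2026 → Mar 1, 2026: 28 days (February has 28).
Mar 1, 2026 → Apr 1, 2026: 31 days (March has 31).
Apr 1, 2026 → May 1, 2026: 30 days (April has 30).
May 1, 2026 → Jun 1, 2026: 31 days (May has 31).
Jun 1, 2026 → Jul 1, 2026: 30 days (June has 30).
Jul 1, 2026 → Aug 1, 2026: 31 days (July has 31).
Aug 1, 2026 → Sep 1, 2026: 31 days (August has 31).
Sep 1, 2026 → Oct 1, 2026: 30 days.
Total: 273 days.
273 mod 7 = 0, so Thursday + 0 = Thursday.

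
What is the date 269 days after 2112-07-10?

Jul has 31 days: +22 → Aug 1, 2112 (247 left).
Aug has 31 days: +31 → Sep 1, 2112 (216 left).
Sep has 30 days: +30 → Oct 1, 2112 (186 left).
Oct has 31 days: +31 → Nov 1, 2112 (155 left).
Nov has 30 days: +30 → Dec 1, 2112 (125 left).
Dec has 31 days: +31 → Jan 1, 2113 (94 left).
Jan has 31 days: +31 → Feb 1, 2113 (63 left).
Feb has 28 days: +28 → Mar 1, 2113 (35 left).
Mar has 31 days: +31 → Apr 1, 2113 (4 left).
+4 → Apr 5, 2113.

April 5, 2113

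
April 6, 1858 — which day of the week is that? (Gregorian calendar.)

Doomsday rule: the anchor day for the 1800s is Friday. For year 58: 58÷12 = 4 r 10, and 10÷4 = 2, so 4+10+2 = 16.
Friday + 16 ≡ Sunday — that's 1858's doomsday.
In April the doomsday date is Apr 4.
Apr 6 is 2 days after Apr 4; 2 mod 7 = 2, so Sunday + 2 = Tuesday.

Tuesday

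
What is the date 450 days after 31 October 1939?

+366 (one year; includes Feb 29, 1940) → Oct 31, 1940 (84 left).
Oct has 31 days: +1 → Nov 1, 1940 (83 left).
Nov has 30 days: +30 → Dec 1, 1940 (53 left).
Dec has 31 days: +31 → Jan 1, 1941 (22 left).
+22 → Jan 23, 1941.

January 23, 1941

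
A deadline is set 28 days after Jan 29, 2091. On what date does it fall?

February 26, 2091

Jan has 31 days: +3 → Feb 1, 2091 (25 left).
+25 → Feb 26, 2091.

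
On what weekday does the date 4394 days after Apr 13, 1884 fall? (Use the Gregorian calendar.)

Friday

First find the weekday of Apr 13, 1884. Doomsday rule: the anchor day for the 1800s is Friday. For year 84: 84÷12 = 7 r 0, and 0÷4 = 0, so 7+0+0 = 7.
Friday + 7 ≡ Friday — that's 1884's doomsday.
In April the doomsday date is Apr 4.
Apr 13 is 9 days after Apr 4; 9 mod 7 = 2, so Friday + 2 = Sunday.
4394 mod 7 = 5, so 4394 days after a Sunday is Sunday + 5 = Friday.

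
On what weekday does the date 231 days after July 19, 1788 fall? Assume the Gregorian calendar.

Saturday

First find the weekday of Jul 19, 1788. Doomsday rule: the anchor day for the 1700s is Sunday. For year 88: 88÷12 = 7 r 4, and 4÷4 = 1, so 7+4+1 = 12.
Sunday + 12 ≡ Friday — that's 1788's doomsday.
In July the doomsday date is Jul 11.
Jul 19 is 8 days after Jul 11; 8 mod 7 = 1, so Friday + 1 = Saturday.
231 mod 7 = 0, so 231 days after a Saturday is Saturday + 0 = Saturday.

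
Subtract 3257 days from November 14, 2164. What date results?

December 15, 2155

−366 (one year; includes Feb 29, 2164) → Nov 14, 2163 (2891 left).
−365 (one year) → Nov 14, 2162 (2526 left).
−365 (one year) → Nov 14, 2161 (2161 left).
−365 (one year) → Nov 14, 2160 (1796 left).
−366 (one year; includes Feb 29, 2160) → Nov 14, 2159 (1430 left).
−365 (one year) → Nov 14, 2158 (1065 left).
−365 (one year) → Nov 14, 2157 (700 left).
−365 (one year) → Nov 14, 2156 (335 left).
−14 → Oct 31, 2156 (end of Oct, 31 days; 321 left).
−31 → Sep 30, 2156 (end of Sep, 30 days; 290 left).
−30 → Aug 31, 2156 (end of Aug, 31 days; 260 left).
−31 → Jul 31, 2156 (end of Jul, 31 days; 229 left).
−31 → Jun 30, 2156 (end of Jun, 30 days; 198 left).
−30 → May 31, 2156 (end of May, 31 days; 168 left).
−31 → Apr 30, 2156 (end of Apr, 30 days; 137 left).
−30 → Mar 31, 2156 (end of Mar, 31 days; 107 left).
−31 → Feb 29, 2156 (end of Feb, 29 days; 76 left).
−29 → Jan 31, 2156 (end of Jan, 31 days; 47 left).
−31 → Dec 31, 2155 (end of Dec, 31 days; 16 left).
−16 → Dec 15, 2155.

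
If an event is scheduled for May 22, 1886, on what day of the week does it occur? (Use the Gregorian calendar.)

Doomsday rule: the anchor day for the 1800s is Friday. For year 86: 86÷12 = 7 r 2, and 2÷4 = 0, so 7+2+0 = 9.
Friday + 9 ≡ Sunday — that's 1886's doomsday.
In May the doomsday date is May 9.
May 22 is 13 days after May 9; 13 mod 7 = 6, so Sunday + 6 = Saturday.

Saturday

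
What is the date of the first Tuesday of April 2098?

April 1, 2098 is a Tuesday.
The first Tuesday is therefore April 1 (same day).

April 1, 2098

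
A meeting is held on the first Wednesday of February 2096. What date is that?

February 1, 2096 is a Wednesday.
The first Wednesday is therefore February 1 (same day).

February 1, 2096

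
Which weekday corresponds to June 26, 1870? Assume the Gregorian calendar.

Sunday

Doomsday rule: the anchor day for the 1800s is Friday. For year 70: 70÷12 = 5 r 10, and 10÷4 = 2, so 5+10+2 = 17.
Friday + 17 ≡ Monday — that's 1870's doomsday.
In June the doomsday date is Jun 6.
Jun 26 is 20 days after Jun 6; 20 mod 7 = 6, so Monday + 6 = Sunday.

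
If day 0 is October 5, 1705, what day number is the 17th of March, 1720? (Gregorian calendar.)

5277

Oct 5, 1705 → Oct 5, 1706: 365 days.
Oct 5, 1706 → Oct 5, 1707: 365 days.
Oct 5, 1707 → Oct 5, 1708: 366 days (Feb 29, 1708 is in that span).
Oct 5, 1708 → Oct 5, 1709: 365 days.
Oct 5, 1709 → Oct 5, 1710: 365 days.
Oct 5, 1710 → Oct 5, 1711: 365 days.
Oct 5, 1711 → Oct 5, 1712: 366 days (Feb 29, 1712 is in that span).
Oct 5, 1712 → Oct 5, 1713: 365 days.
Oct 5, 1713 → Oct 5, 1714: 365 days.
Oct 5, 1714 → Oct 5, 1715: 365 days.
Oct 5, 1715 → Oct 5, 1716: 366 days (Feb 29, 1716 is in that span).
Oct 5, 1716 → Oct 5, 1717: 365 days.
Oct 5, 1717 → Oct 5, 1718: 365 days.
Oct 5, 1718 → Oct 5, 1719: 365 days.
Oct 5, 1719 → Nov 5, 1719: 31 days (October has 31).
Nov 5, 1719 → Dec 5, 1719: 30 days (November has 30).
Dec 5, 1719 → Jan 5, 1720: 31 days (December has 31).
Jan 5, 1720 → Feb 5, 1720: 31 days (January has 31).
Feb 5, 1720 → Mar 5, 1720: 29 days (February has 29).
Mar 5, 1720 → Mar 17, 1720: 12 days.
Total: 5277 days.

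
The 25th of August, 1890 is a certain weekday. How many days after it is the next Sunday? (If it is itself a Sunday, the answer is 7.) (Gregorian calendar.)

Aug 25, 1890 is a Monday.
From Monday to the next Sunday is 6 days.

6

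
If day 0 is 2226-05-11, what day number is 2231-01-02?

May 11, 2226 → May 11, 2227: 365 days.
May 11, 2227 → May 11, 2228: 366 days (Feb 29, 2228 is in that span).
May 11, 2228 → May 11, 2229: 365 days.
May 11, 2229 → May 11, 2230: 365 days.
May 11, 2230 → Jun 11, 2230: 31 days (May has 31).
Jun 11, 2230 → Jul 11, 2230: 30 days (June has 30).
Jul 11, 2230 → Aug 11, 2230: 31 days (July has 31).
Aug 11, 2230 → Sep 11, 2230: 31 days (August has 31).
Sep 11, 2230 → Oct 11, 2230: 30 days (September has 30).
Oct 11, 2230 → Nov 11, 2230: 31 days (October has 31).
Nov 11, 2230 → Dec 11, 2230: 30 days (November has 30).
Dec 11, 2230 → Jan 2, 2231: 22 days.
Total: 1697 days.

1697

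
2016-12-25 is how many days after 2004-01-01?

4742

Jan 1, 2004 → Jan 1, 2005: 366 days (Feb 29, 2004 is in that span).
Jan 1, 2005 → Jan 1, 2006: 365 days.
Jan 1, 2006 → Jan 1, 2007: 365 days.
Jan 1, 2007 → Jan 1, 2008: 365 days.
Jan 1, 2008 → Jan 1, 2009: 366 days (Feb 29, 2008 is in that span).
Jan 1, 2009 → Jan 1, 2010: 365 days.
Jan 1, 2010 → Jan 1, 2011: 365 days.
Jan 1, 2011 → Jan 1, 2012: 365 days.
Jan 1, 2012 → Jan 1, 2013: 366 days (Feb 29, 2012 is in that span).
Jan 1, 2013 → Jan 1, 2014: 365 days.
Jan 1, 2014 → Jan 1, 2015: 365 days.
Jan 1, 2015 → Jan 1, 2016: 365 days.
Jan 1, 2016 → Feb 1, 2016: 31 days (January has 31).
Feb 1, 2016 → Mar 1, 2016: 29 days (February has 29).
Mar 1, 2016 → Apr 1, 2016: 31 days (March has 31).
Apr 1, 2016 → May 1, 2016: 30 days (April has 30).
May 1, 2016 → Jun 1, 2016: 31 days (May has 31).
Jun 1, 2016 → Jul 1, 2016: 30 days (June has 30).
Jul 1, 2016 → Aug 1, 2016: 31 days (July has 31).
Aug 1, 2016 → Sep 1, 2016: 31 days (August has 31).
Sep 1, 2016 → Oct 1, 2016: 30 days (September has 30).
Oct 1, 2016 → Nov 1, 2016: 31 days (October has 31).
Nov 1, 2016 → Dec 1, 2016: 30 days (November has 30).
Dec 1, 2016 → Dec 25, 2016: 24 days.
Total: 4742 days.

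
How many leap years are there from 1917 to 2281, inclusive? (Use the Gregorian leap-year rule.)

Multiples of 4 in [1917,2281]: 91.
Of those, multiples of 100: 3 (not leap unless ÷400).
Multiples of 400: 1.
Leap years = 91 − 3 + 1 = 89.

89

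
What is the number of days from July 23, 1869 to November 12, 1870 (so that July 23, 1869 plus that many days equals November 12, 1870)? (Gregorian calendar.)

Jul 23, 1869 → Jul 23, 1870: 365 days.
Jul 23, 1870 → Aug 23, 1870: 31 days (July has 31).
Aug 23, 1870 → Sep 23, 1870: 31 days (August has 31).
Sep 23, 1870 → Oct 23, 1870: 30 days (September has 30).
Oct 23, 1870 → Nov 12, 1870: 20 days.
Total: 477 days.

477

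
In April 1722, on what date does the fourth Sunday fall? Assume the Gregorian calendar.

April 26, 1722

April 1, 1722 is a Wednesday.
The first Sunday is therefore April 5 (4 days later).
The fourth Sunday is 5 + 3×7 = April 26.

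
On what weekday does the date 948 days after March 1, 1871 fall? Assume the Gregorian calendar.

Saturday

First find the weekday of Mar 1, 1871. Doomsday rule: the anchor day for the 1800s is Friday. For year 71: 71÷12 = 5 r 11, and 11÷4 = 2, so 5+11+2 = 18.
Friday + 18 ≡ Tuesday — that's 1871's doomsday.
In March the doomsday date is Mar 14.
Mar 1 is 13 days before Mar 14; 13 mod 7 = 6, so Tuesday − 6 = Wednesday.
948 mod 7 = 3, so 948 days after a Wednesday is Wednesday + 3 = Saturday.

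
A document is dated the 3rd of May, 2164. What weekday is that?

Doomsday rule: the anchor day for the 2100s is Sunday. For year 64: 64÷12 = 5 r 4, and 4÷4 = 1, so 5+4+1 = 10.
Sunday + 10 ≡ Wednesday — that's 2164's doomsday.
In May the doomsday date is May 9.
May 3 is 6 days before May 9; 6 mod 7 = 6, so Wednesday − 6 = Thursday.

Thursday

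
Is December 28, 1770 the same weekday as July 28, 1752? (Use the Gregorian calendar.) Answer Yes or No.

From Jul 28, 1752 to Dec 28, 1770 is 6727 days.
6727 mod 7 = 0, so they are the same weekday.
(Jul 28, 1752 is a Friday; Dec 28, 1770 is a Friday.)

Yes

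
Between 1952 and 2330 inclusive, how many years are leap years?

Multiples of 4 in [1952,2330]: 95.
Of those, multiples of 100: 4 (not leap unless ÷400).
Multiples of 400: 1.
Leap years = 95 − 4 + 1 = 92.

92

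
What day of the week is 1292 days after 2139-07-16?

Monday

Jul 16, 2139 is a Thursday.
1292 mod 7 = 4, so 1292 days after a Thursday is Thursday + 4 = Monday.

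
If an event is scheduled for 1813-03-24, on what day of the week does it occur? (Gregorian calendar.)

Wednesday

Doomsday rule: the anchor day for the 1800s is Friday. For year 13: 13÷12 = 1 r 1, and 1÷4 = 0, so 1+1+0 = 2.
Friday + 2 ≡ Sunday — that's 1813's doomsday.
In March the doomsday date is Mar 14.
Mar 24 is 10 days after Mar 14; 10 mod 7 = 3, so Sunday + 3 = Wednesday.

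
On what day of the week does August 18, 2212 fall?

Doomsday rule: the anchor day for the 2200s is Friday. For year 12: 12÷12 = 1 r 0, and 0÷4 = 0, so 1+0+0 = 1.
Friday + 1 ≡ Saturday — that's 2212's doomsday.
In August the doomsday date is Aug 8.
Aug 18 is 10 days after Aug 8; 10 mod 7 = 3, so Saturday + 3 = Tuesday.

Tuesday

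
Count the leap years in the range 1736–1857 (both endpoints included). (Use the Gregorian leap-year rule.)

30

Multiples of 4 in [1736,1857]: 31.
Of those, multiples of 100: 1 (not leap unless ÷400).
Multiples of 400: 0.
Leap years = 31 − 1 + 0 = 30.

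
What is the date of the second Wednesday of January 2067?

January 1, 2067 is a Saturday.
The first Wednesday is therefore January 5 (4 days later).
The second Wednesday is 5 + 1×7 = January 12.

January 12, 2067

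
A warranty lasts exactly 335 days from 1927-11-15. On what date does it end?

October 15, 1928

Nov has 30 days: +16 → Dec 1, 1927 (319 left).
Dec has 31 days: +31 → Jan 1, 1928 (288 left).
Jan has 31 days: +31 → Feb 1, 1928 (257 left).
Feb has 29 days: +29 → Mar 1, 1928 (228 left).
Mar has 31 days: +31 → Apr 1, 1928 (197 left).
Apr has 30 days: +30 → May 1, 1928 (167 left).
May has 31 days: +31 → Jun 1, 1928 (136 left).
Jun has 30 days: +30 → Jul 1, 1928 (106 left).
Jul has 31 days: +31 → Aug 1, 1928 (75 left).
Aug has 31 days: +31 → Sep 1, 1928 (44 left).
Sep has 30 days: +30 → Oct 1, 1928 (14 left).
+14 → Oct 15, 1928.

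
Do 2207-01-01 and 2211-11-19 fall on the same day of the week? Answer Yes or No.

No

From Jan 1, 2207 to Nov 19, 2211 is 1783 days.
1783 mod 7 = 5, so they are different weekdays.
(Jan 1, 2207 is a Thursday; Nov 19, 2211 is a Tuesday.)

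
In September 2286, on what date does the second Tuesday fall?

September 14, 2286

September 1, 2286 is a Wednesday.
The first Tuesday is therefore September 7 (6 days later).
The second Tuesday is 7 + 1×7 = September 14.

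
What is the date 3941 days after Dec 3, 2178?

September 17, 2189

+365 (one year) → Dec 3, 2179 (3576 left).
+366 (one year; includes Feb 29, 2180) → Dec 3, 2180 (3210 left).
+365 (one year) → Dec 3, 2181 (2845 left).
+365 (one year) → Dec 3, 2182 (2480 left).
+365 (one year) → Dec 3, 2183 (2115 left).
+366 (one year; includes Feb 29, 2184) → Dec 3, 2184 (1749 left).
+365 (one year) → Dec 3, 2185 (1384 left).
+365 (one year) → Dec 3, 2186 (1019 left).
+365 (one year) → Dec 3, 2187 (654 left).
+366 (one year; includes Feb 29, 2188) → Dec 3, 2188 (288 left).
Dec has 31 days: +29 → Jan 1, 2189 (259 left).
Jan has 31 days: +31 → Feb 1, 2189 (228 left).
Feb has 28 days: +28 → Mar 1, 2189 (200 left).
Mar has 31 days: +31 → Apr 1, 2189 (169 left).
Apr has 30 days: +30 → May 1, 2189 (139 left).
May has 31 days: +31 → Jun 1, 2189 (108 left).
Jun has 30 days: +30 → Jul 1, 2189 (78 left).
Jul has 31 days: +31 → Aug 1, 2189 (47 left).
Aug has 31 days: +31 → Sep 1, 2189 (16 left).
+16 → Sep 17, 2189.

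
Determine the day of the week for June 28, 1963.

Doomsday rule: the anchor day for the 1900s is Wednesday. For year 63: 63÷12 = 5 r 3, and 3÷4 = 0, so 5+3+0 = 8.
Wednesday + 8 ≡ Thursday — that's 1963's doomsday.
In June the doomsday date is Jun 6.
Jun 28 is 22 days after Jun 6; 22 mod 7 = 1, so Thursday + 1 = Friday.

Friday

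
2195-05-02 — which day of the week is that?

Saturday

Doomsday rule: the anchor day for the 2100s is Sunday. For year 95: 95÷12 = 7 r 11, and 11÷4 = 2, so 7+11+2 = 20.
Sunday + 20 ≡ Saturday — that's 2195's doomsday.
In May the doomsday date is May 9.
May 2 is 7 days before May 9; 7 mod 7 = 0, so Saturday − 0 = Saturday.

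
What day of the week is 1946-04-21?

Sunday

January 1, 1946 is a Tuesday.
Jan 1, 1946 → Feb 1, 1946: 31 days (January has 31).
Feb 1, 1946 → Mar 1, 1946: 28 days (February has 28).
Mar 1, 1946 → Apr 1, 1946: 31 days (March has 31).
Apr 1, 1946 → Apr 21, 1946: 20 days.
Total: 110 days.
110 mod 7 = 5, so Tuesday + 5 = Sunday.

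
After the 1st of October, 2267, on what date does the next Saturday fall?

October 5, 2267

Oct 1, 2267 is a Tuesday.
From Tuesday to the next Saturday is 4 days.
Oct 1, 2267 + 4 = Oct 5, 2267.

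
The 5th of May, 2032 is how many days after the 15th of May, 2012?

May 15, 2012 → May 15, 2013: 365 days.
May 15, 2013 → May 15, 2014: 365 days.
May 15, 2014 → May 15, 2015: 365 days.
May 15, 2015 → May 15, 2016: 366 days (Feb 29, 2016 is in that span).
May 15, 2016 → May 15, 2017: 365 days.
May 15, 2017 → May 15, 2018: 365 days.
May 15, 2018 → May 15, 2019: 365 days.
May 15, 2019 → May 15, 2020: 366 days (Feb 29, 2020 is in that span).
May 15, 2020 → May 15, 2021: 365 days.
May 15, 2021 → May 15, 2022: 365 days.
May 15, 2022 → May 15, 2023: 365 days.
May 15, 2023 → May 15, 2024: 366 days (Feb 29, 2024 is in that span).
May 15, 2024 → May 15, 2025: 365 days.
May 15, 2025 → May 15, 2026: 365 days.
May 15, 2026 → May 15, 2027: 365 days.
May 15, 2027 → May 15, 2028: 366 days (Feb 29, 2028 is in that span).
May 15, 2028 → May 15, 2029: 365 days.
May 15, 2029 → May 15, 2030: 365 days.
May 15, 2030 → May 15, 2031: 365 days.
May 15, 2031 → Jun 15, 2031: 31 days (May has 31).
Jun 15, 2031 → Jul 15, 2031: 30 days (June has 30).
Jul 15, 2031 → Aug 15, 2031: 31 days (July has 31).
Aug 15, 2031 → Sep 15, 2031: 31 days (August has 31).
Sep 15, 2031 → Oct 15, 2031: 30 days (September has 30).
Oct 15, 2031 → Nov 15, 2031: 31 days (October has 31).
Nov 15, 2031 → Dec 15, 2031: 30 days (November has 30).
Dec 15, 2031 → Jan 15, 2032: 31 days (December has 31).
Jan 15, 2032 → Feb 15, 2032: 31 days (January has 31).
Feb 15, 2032 → Mar 15, 2032: 29 days (February has 29).
Mar 15, 2032 → Apr 15, 2032: 31 days (March has 31).
Apr 15, 2032 → May 5, 2032: 20 days.
Total: 7295 days.

7295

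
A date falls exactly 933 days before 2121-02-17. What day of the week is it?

Feb 17, 2121 is a Monday.
933 mod 7 = 2, so 933 days before a Monday is Monday − 2 = Saturday.

Saturday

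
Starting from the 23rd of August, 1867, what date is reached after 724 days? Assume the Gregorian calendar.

+366 (one year; includes Feb 29, 1868) → Aug 23, 1868 (358 left).
Aug has 31 days: +9 → Sep 1, 1868 (349 left).
Sep has 30 days: +30 → Oct 1, 1868 (319 left).
Oct has 31 days: +31 → Nov 1, 1868 (288 left).
Nov has 30 days: +30 → Dec 1, 1868 (258 left).
Dec has 31 days: +31 → Jan 1, 1869 (227 left).
Jan has 31 days: +31 → Feb 1, 1869 (196 left).
Feb has 28 days: +28 → Mar 1, 1869 (168 left).
Mar has 31 days: +31 → Apr 1, 1869 (137 left).
Apr has 30 days: +30 → May 1, 1869 (107 left).
May has 31 days: +31 → Jun 1, 1869 (76 left).
Jun has 30 days: +30 → Jul 1, 1869 (46 left).
Jul has 31 days: +31 → Aug 1, 1869 (15 left).
+15 → Aug 16, 1869.

August 16, 1869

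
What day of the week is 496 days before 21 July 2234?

Jul 21, 2234 is a Monday.
496 mod 7 = 6, so 496 days before a Monday is Monday − 6 = Tuesday.

Tuesday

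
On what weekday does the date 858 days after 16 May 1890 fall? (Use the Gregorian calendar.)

First find the weekday of May 16, 1890. Doomsday rule: the anchor day for the 1800s is Friday. For year 90: 90÷12 = 7 r 6, and 6÷4 = 1, so 7+6+1 = 14.
Friday + 14 ≡ Friday — that's 1890's doomsday.
In May the doomsday date is May 9.
May 16 is 7 days after May 9; 7 mod 7 = 0, so Friday + 0 = Friday.
858 mod 7 = 4, so 858 days after a Friday is Friday + 4 = Tuesday.

Tuesday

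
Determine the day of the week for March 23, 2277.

Doomsday rule: the anchor day for the 2200s is Friday. For year 77: 77÷12 = 6 r 5, and 5÷4 = 1, so 6+5+1 = 12.
Friday + 12 ≡ Wednesday — that's 2277's doomsday.
In March the doomsday date is Mar 14.
Mar 23 is 9 days after Mar 14; 9 mod 7 = 2, so Wednesday + 2 = Friday.

Friday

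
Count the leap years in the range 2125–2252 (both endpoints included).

31

Multiples of 4 in [2125,2252]: 32.
Of those, multiples of 100: 1 (not leap unless ÷400).
Multiples of 400: 0.
Leap years = 32 − 1 + 0 = 31.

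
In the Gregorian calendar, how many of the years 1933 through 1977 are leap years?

Multiples of 4 in [1933,1977]: 11.
Of those, multiples of 100: 0 (not leap unless ÷400).
Multiples of 400: 0.
Leap years = 11 − 0 + 0 = 11.

11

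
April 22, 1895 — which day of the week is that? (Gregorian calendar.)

Monday

Doomsday rule: the anchor day for the 1800s is Friday. For year 95: 95÷12 = 7 r 11, and 11÷4 = 2, so 7+11+2 = 20.
Friday + 20 ≡ Thursday — that's 1895's doomsday.
In April the doomsday date is Apr 4.
Apr 22 is 18 days after Apr 4; 18 mod 7 = 4, so Thursday + 4 = Monday.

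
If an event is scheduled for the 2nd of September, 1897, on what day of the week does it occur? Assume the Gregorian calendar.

Thursday

Doomsday rule: the anchor day for the 1800s is Friday. For year 97: 97÷12 = 8 r 1, and 1÷4 = 0, so 8+1+0 = 9.
Friday + 9 ≡ Sunday — that's 1897's doomsday.
In September the doomsday date is Sep 5.
Sep 2 is 3 days before Sep 5; 3 mod 7 = 3, so Sunday − 3 = Thursday.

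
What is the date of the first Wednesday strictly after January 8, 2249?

Jan 8, 2249 is a Monday.
From Monday to the next Wednesday is 2 days.
Jan 8, 2249 + 2 = Jan 10, 2249.

January 10, 2249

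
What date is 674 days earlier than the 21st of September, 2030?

November 16, 2028

−365 (one year) → Sep 21, 2029 (309 left).
−21 → Aug 31, 2029 (end of Aug, 31 days; 288 left).
−31 → Jul 31, 2029 (end of Jul, 31 days; 257 left).
−31 → Jun 30, 2029 (end of Jun, 30 days; 226 left).
−30 → May 31, 2029 (end of May, 31 days; 196 left).
−31 → Apr 30, 2029 (end of Apr, 30 days; 165 left).
−30 → Mar 31, 2029 (end of Mar, 31 days; 135 left).
−31 → Feb 28, 2029 (end of Feb, 28 days; 104 left).
−28 → Jan 31, 2029 (end of Jan, 31 days; 76 left).
−31 → Dec 31, 2028 (end of Dec, 31 days; 45 left).
−31 → Nov 30, 2028 (end of Nov, 30 days; 14 left).
−14 → Nov 16, 2028.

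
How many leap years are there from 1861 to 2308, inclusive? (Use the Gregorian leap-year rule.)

108

Multiples of 4 in [1861,2308]: 112.
Of those, multiples of 100: 5 (not leap unless ÷400).
Multiples of 400: 1.
Leap years = 112 − 5 + 1 = 108.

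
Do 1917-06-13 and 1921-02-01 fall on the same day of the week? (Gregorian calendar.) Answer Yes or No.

From Jun 13, 1917 to Feb 1, 1921 is 1329 days.
1329 mod 7 = 6, so they are different weekdays.
(Jun 13, 1917 is a Wednesday; Feb 1, 1921 is a Tuesday.)

No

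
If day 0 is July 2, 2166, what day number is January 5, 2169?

918

Jul 2, 2166 → Jul 2, 2167: 365 days.
Jul 2, 2167 → Jul 2, 2168: 366 days (Feb 29, 2168 is in that span).
Jul 2, 2168 → Aug 2, 2168: 31 days (July has 31).
Aug 2, 2168 → Sep 2, 2168: 31 days (August has 31).
Sep 2, 2168 → Oct 2, 2168: 30 days (September has 30).
Oct 2, 2168 → Nov 2, 2168: 31 days (October has 31).
Nov 2, 2168 → Dec 2, 2168: 30 days (November has 30).
Dec 2, 2168 → Jan 2, 2169: 31 days (December has 31).
Jan 2, 2169 → Jan 5, 2169: 3 days.
Total: 918 days.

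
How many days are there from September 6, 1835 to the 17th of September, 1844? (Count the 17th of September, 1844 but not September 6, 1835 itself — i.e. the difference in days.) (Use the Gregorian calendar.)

3299

Sep 6, 1835 → Sep 6, 1836: 366 days (Feb 29, 1836 is in that span).
Sep 6, 1836 → Sep 6, 1837: 365 days.
Sep 6, 1837 → Sep 6, 1838: 365 days.
Sep 6, 1838 → Sep 6, 1839: 365 days.
Sep 6, 1839 → Sep 6, 1840: 366 days (Feb 29, 1840 is in that span).
Sep 6, 1840 → Sep 6, 1841: 365 days.
Sep 6, 1841 → Sep 6, 1842: 365 days.
Sep 6, 1842 → Sep 6, 1843: 365 days.
Sep 6, 1843 → Oct 6, 1843: 30 days (September has 30).
Oct 6, 1843 → Nov 6, 1843: 31 days (October has 31).
Nov 6, 1843 → Dec 6, 1843: 30 days (November has 30).
Dec 6, 1843 → Jan 6, 1844: 31 days (December has 31).
Jan 6, 1844 → Feb 6, 1844: 31 days (January has 31).
Feb 6, 1844 → Mar 6, 1844: 29 days (February has 29).
Mar 6, 1844 → Apr 6, 1844: 31 days (March has 31).
Apr 6, 1844 → May 6, 1844: 30 days (April has 30).
May 6, 1844 → Jun 6, 1844: 31 days (May has 31).
Jun 6, 1844 → Jul 6, 1844: 30 days (June has 30).
Jul 6, 1844 → Aug 6, 1844: 31 days (July has 31).
Aug 6, 1844 → Sep 6, 1844: 31 days (August has 31).
Sep 6, 1844 → Sep 17, 1844: 11 days.
Total: 3299 days.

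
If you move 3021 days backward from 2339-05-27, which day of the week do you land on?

Tuesday

First find the weekday of May 27, 2339. Doomsday rule: the anchor day for the 2300s is Wednesday. For year 39: 39÷12 = 3 r 3, and 3÷4 = 0, so 3+3+0 = 6.
Wednesday + 6 ≡ Tuesday — that's 2339's doomsday.
In May the doomsday date is May 9.
May 27 is 18 days after May 9; 18 mod 7 = 4, so Tuesday + 4 = Saturday.
3021 mod 7 = 4, so 3021 days before a Saturday is Saturday − 4 = Tuesday.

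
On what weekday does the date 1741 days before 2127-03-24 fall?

First find the weekday of Mar 24, 2127. Doomsday rule: the anchor day for the 2100s is Sunday. For year 27: 27÷12 = 2 r 3, and 3÷4 = 0, so 2+3+0 = 5.
Sunday + 5 ≡ Friday — that's 2127's doomsday.
In March the doomsday date is Mar 14.
Mar 24 is 10 days after Mar 14; 10 mod 7 = 3, so Friday + 3 = Monday.
1741 mod 7 = 5, so 1741 days before a Monday is Monday − 5 = Wednesday.

Wednesday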